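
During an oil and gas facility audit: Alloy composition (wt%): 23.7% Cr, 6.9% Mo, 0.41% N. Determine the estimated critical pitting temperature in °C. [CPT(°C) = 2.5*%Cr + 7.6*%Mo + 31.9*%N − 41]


Apply the ASTM G48 empirical CPT estimate: CPT(°C) = 2.5*%Cr + 7.6*%Mo + 31.9*%N − 41
2.5*23.7 = 59.25; 7.6*6.9 = 52.44; 31.9*0.41 = 13.079
CPT = 59.25 + 52.44 + 13.079 − 41 = 83.769 °C
Rounded to 0.1 °C: CPT ≈ 83.8 °C

83.8 °C


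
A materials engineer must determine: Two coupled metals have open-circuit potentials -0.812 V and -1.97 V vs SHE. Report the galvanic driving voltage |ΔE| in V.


Driving voltage is the absolute potential difference.
|ΔE| = |-0.812 − (-1.97)| = 1.158 V

1.158 V


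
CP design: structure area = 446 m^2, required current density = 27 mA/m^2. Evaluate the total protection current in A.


I = area * current density, then convert mA → A (÷1000)
I = 446 * 27 / 1000 = 12.04 A

12.04 A


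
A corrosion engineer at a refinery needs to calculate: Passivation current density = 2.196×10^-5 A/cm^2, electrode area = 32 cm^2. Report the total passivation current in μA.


I = i_pass * A, then convert A → μA (×10^6)
I = 2.196×10^-5 * 32 * 10^6 = 702.72 μA

702.72 μA


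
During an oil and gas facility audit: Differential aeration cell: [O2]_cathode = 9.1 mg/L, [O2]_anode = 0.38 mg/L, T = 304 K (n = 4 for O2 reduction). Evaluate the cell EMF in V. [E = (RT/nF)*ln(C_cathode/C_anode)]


Apply the Nernst concentration-cell relation: E = (RT/nF)*ln(C_cathode/C_anode)
RT/nF = 8.314*304/(4*96485) = 0.00654883 V
ln(9.1/0.38) = 3.17586
E = 0.00654883 * 3.17586 = 0.0208 V

0.0208 V


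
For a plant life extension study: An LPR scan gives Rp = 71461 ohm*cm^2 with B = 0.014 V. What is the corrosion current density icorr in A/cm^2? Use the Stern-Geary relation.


Apply the Stern-Geary relation: icorr = B / Rp
icorr = 0.014 / 71461 = 1.959×10^-7 A/cm^2

1.959×10^-7 A/cm^2


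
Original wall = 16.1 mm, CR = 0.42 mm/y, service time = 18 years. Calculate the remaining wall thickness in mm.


Remaining wall = original − CR × time
t = 16.1 − 0.42*18 = 16.1 − 7.56 = 8.54 mm

8.54 mm


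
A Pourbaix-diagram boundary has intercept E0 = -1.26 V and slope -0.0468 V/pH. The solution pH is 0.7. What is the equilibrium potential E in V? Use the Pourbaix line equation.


Apply the Pourbaix line equation: E = E0 + slope*pH
E = -1.26 + (-0.0468)*0.7 = -1.26 + (-0.03276) = -1.29276 V
Rounded to 4 decimal places: E = -1.2928 V

-1.2928 V


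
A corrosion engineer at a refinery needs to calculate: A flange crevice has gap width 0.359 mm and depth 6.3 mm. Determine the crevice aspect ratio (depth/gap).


Aspect ratio = depth / gap
Ratio = 6.3 / 0.359 = 17.5

17.5


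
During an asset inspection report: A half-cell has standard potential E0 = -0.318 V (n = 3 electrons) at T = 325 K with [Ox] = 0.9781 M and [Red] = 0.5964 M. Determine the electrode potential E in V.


Apply the Nernst equation: E = E0 + (RT/nF)*ln([Ox]/[Red])
Step 1: RT/nF = 8.314*325/(3*96485) = 0.00933496 V
Step 2: [Ox]/[Red] = 0.9781/0.5964 = 1.640007
Step 3: ln(1.640007) = 0.494701
Step 4: correction = 0.00933496 * 0.494701 = 0.0046 V
E = -0.318 + 0.0046 = -0.3134 V

-0.3134 V


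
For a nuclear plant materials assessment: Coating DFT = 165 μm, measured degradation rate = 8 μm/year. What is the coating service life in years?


Service life = thickness / degradation rate
Life = 165 / 8 = 20.6 years

20.6 years


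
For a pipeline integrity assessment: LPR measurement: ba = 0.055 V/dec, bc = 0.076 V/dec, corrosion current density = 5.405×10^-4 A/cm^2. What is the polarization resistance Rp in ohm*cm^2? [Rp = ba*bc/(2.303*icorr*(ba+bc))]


Apply the Stern-Geary equation: Rp = ba*bc / (2.303*icorr*(ba+bc))
ba*bc = 0.055*0.076 = 0.00418
ba+bc = 0.131; 2.303*icorr*(ba+bc) = 2.303*5.405×10^-4*0.131 = 1.6306507×10^-4
Rp = 0.00418 / 1.6306507×10^-4 = 25.6 ohm*cm^2

25.6 ohm*cm^2


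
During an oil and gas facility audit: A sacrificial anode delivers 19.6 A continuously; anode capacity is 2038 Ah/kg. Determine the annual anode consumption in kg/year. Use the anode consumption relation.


Annual consumption = current * hours per year / capacity
Rate = 19.6 * 8760 / 2038 = 84.2 kg/year

84.2 kg/year


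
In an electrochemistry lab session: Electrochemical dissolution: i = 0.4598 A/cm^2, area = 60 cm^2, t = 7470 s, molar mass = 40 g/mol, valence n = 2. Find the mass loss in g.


Apply Faraday's law: m = i*A*t*M / (n*F)
Total charge passed Q = i*A*t = 0.4598*60*7470 = 206082.36 C
m = Q*M/(n*F) = 206082.36*40/(2*96485) = 42.718 g

42.718 g


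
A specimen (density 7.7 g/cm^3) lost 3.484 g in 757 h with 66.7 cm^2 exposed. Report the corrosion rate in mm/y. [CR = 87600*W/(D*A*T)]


Apply the mm/y weight-loss relation: CR = 87600 * W / (D * A * T)
Numerator: 87600 * 3.484 = 305198.4
Denominator: 7.7 * 66.7 * 757 = 388787.63
CR = 305198.4 / 388787.63 = 0.785 mm/y

0.785 mm/y


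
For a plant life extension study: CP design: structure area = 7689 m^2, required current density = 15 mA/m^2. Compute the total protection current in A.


I = area * current density, then convert mA → A (÷1000)
I = 7689 * 15 / 1000 = 115.34 A

115.34 A


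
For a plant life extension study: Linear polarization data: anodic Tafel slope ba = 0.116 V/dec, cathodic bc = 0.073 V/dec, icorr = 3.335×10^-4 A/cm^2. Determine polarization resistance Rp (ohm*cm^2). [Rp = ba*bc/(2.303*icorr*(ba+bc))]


Apply the Stern-Geary equation: Rp = ba*bc / (2.303*icorr*(ba+bc))
ba*bc = 0.116*0.073 = 0.008468
ba+bc = 0.189; 2.303*icorr*(ba+bc) = 2.303*3.335×10^-4*0.189 = 1.4516154×10^-4
Rp = 0.008468 / 1.4516154×10^-4 = 58.3 ohm*cm^2

58.3 ohm*cm^2


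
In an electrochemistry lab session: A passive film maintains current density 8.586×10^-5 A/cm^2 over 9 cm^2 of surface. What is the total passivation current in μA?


I = i_pass * A, then convert A → μA (×10^6)
I = 8.586×10^-5 * 9 * 10^6 = 772.74 μA

772.74 μA


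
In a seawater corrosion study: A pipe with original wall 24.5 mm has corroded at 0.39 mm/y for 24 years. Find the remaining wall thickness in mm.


Remaining wall = original − CR × time
t = 24.5 − 0.39*24 = 24.5 − 9.36 = 15.14 mm

15.14 mm


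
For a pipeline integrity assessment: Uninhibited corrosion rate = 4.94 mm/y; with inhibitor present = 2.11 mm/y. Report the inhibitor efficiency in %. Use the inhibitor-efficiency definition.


Apply the inhibitor-efficiency definition: IE = (CR_blank − CR_inh)/CR_blank × 100
IE = (4.94 − 2.11) / 4.94 × 100
IE = 2.83 / 4.94 × 100 = 57.3 %

57.3 %


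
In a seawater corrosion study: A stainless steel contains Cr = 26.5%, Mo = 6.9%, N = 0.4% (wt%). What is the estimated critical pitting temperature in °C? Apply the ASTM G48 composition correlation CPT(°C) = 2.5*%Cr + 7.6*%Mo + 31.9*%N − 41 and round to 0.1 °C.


Apply the ASTM G48 empirical CPT estimate: CPT(°C) = 2.5*%Cr + 7.6*%Mo + 31.9*%N − 41
2.5*26.5 = 66.25; 7.6*6.9 = 52.44; 31.9*0.4 = 12.76
CPT = 66.25 + 52.44 + 12.76 − 41 = 90.45 °C
Rounded to 0.1 °C: CPT ≈ 90.5 °C

90.5 °C


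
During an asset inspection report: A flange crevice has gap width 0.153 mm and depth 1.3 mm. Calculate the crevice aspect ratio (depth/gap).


Aspect ratio = depth / gap
Ratio = 1.3 / 0.153 = 8.5

8.5


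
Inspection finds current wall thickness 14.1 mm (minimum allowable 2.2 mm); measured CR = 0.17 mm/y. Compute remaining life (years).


Apply the remaining-life relation: RL = (t_current − t_min) / CR
RL = (14.1 − 2.2) / 0.17 = 11.9 / 0.17 = 70.0 years

70.0 years


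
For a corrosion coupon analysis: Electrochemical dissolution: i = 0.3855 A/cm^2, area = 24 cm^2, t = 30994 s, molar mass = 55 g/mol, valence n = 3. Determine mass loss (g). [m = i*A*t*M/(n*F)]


Apply Faraday's law: m = i*A*t*M / (n*F)
Total charge passed Q = i*A*t = 0.3855*24*30994 = 286756.488 C
m = Q*M/(n*F) = 286756.488*55/(3*96485) = 54.48725 g

54.48725 g


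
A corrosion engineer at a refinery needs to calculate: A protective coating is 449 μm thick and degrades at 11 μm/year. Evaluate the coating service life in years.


Service life = thickness / degradation rate
Life = 449 / 11 = 40.8 years

40.8 years


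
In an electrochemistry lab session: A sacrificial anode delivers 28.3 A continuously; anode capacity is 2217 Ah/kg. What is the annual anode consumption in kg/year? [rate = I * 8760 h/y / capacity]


Annual consumption = current * hours per year / capacity
Rate = 28.3 * 8760 / 2217 = 111.8 kg/year

111.8 kg/year


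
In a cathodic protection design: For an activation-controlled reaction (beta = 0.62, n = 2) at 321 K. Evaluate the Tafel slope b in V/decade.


Apply the Tafel slope relation: b = 2.303*R*T/(beta*n*F)
Numerator: 2.303 * 8.314 * 321 = 6146.23
Denominator: 0.62 * 2 * 96485 = 119641.4
b = 6146.23 / 119641.4 = 0.0514 V/decade

0.0514 V/decade


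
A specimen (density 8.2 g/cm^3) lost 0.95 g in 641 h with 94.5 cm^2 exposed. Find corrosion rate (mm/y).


Apply the mm/y weight-loss relation: CR = 87600 * W / (D * A * T)
Numerator: 87600 * 0.95 = 83220.0
Denominator: 8.2 * 94.5 * 641 = 496710.9
CR = 83220.0 / 496710.9 = 0.167542 mm/y

0.167542 mm/y


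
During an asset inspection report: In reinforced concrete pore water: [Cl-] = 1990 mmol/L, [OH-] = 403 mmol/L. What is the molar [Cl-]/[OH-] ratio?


Threshold parameter = [Cl-] / [OH-] (molar basis; both in mmol/L, so units cancel)
Ratio = 1990 / 403 = 4.94

4.94


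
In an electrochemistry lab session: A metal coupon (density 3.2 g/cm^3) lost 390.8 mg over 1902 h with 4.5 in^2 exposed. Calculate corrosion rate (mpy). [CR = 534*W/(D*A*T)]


Apply the mpy weight-loss relation: CR = 534 * W / (D * A * T)
Numerator: 534 * 390.8 = 208687.2
Denominator: 3.2 * 4.5 * 1902 = 27388.8
CR = 208687.2 / 27388.8 = 7.61944 mpy

7.61944 mpy


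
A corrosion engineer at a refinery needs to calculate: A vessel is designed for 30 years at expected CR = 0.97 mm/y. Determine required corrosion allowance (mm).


Corrosion allowance = CR × design life
CA = 0.97 * 30 = 29.1 mm

29.1 mm


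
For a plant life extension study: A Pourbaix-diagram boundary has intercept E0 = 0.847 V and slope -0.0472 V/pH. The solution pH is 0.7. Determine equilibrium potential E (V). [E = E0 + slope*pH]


Apply the Pourbaix line equation: E = E0 + slope*pH
E = 0.847 + (-0.0472)*0.7 = 0.847 + (-0.03304) = 0.81396 V
Rounded to 4 decimal places: E = 0.8140 V

0.8140 V


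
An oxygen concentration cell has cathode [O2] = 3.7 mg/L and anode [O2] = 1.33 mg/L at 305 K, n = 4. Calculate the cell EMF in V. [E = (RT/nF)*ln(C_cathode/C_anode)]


Apply the Nernst concentration-cell relation: E = (RT/nF)*ln(C_cathode/C_anode)
RT/nF = 8.314*305/(4*96485) = 0.00657037 V
ln(3.7/1.33) = 1.02315
E = 0.00657037 * 1.02315 = 0.00672 V

0.00672 V


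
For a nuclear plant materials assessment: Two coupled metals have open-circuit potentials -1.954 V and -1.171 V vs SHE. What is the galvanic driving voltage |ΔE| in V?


Driving voltage is the absolute potential difference.
|ΔE| = |-1.954 − (-1.171)| = 0.783 V

0.783 V


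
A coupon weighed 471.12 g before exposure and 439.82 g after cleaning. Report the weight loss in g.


Weight loss = initial − final
WL = 471.12 − 439.82 = 31.3 g

31.3 g


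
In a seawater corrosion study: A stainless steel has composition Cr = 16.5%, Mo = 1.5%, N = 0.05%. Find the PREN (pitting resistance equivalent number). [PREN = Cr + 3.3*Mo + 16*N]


Apply the PREN formula: PREN = Cr + 3.3*Mo + 16*N
PREN = 16.5 + 3.3*1.5 + 16*0.05
PREN = 16.5 + 4.95 + 0.8 = 22.25

22.25


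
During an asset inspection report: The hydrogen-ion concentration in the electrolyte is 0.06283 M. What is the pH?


pH = −log10[H+]
pH = −log10(0.06283) = 1.2

1.2


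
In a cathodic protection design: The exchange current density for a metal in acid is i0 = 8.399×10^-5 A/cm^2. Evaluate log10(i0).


i0 = 8.399×10^-5 A/cm^2
log10(i0) = -4.076

-4.076


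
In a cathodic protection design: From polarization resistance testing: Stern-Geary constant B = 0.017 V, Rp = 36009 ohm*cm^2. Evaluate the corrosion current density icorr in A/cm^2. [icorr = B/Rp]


Apply the Stern-Geary relation: icorr = B / Rp
icorr = 0.017 / 36009 = 4.721×10^-7 A/cm^2

4.721×10^-7 A/cm^2


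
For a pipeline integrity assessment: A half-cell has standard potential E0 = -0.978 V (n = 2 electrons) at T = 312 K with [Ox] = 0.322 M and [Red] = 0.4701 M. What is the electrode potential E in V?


Apply the Nernst equation: E = E0 + (RT/nF)*ln([Ox]/[Red])
Step 1: RT/nF = 8.314*312/(2*96485) = 0.01344234 V
Step 2: [Ox]/[Red] = 0.322/0.4701 = 0.684961
Step 3: ln(0.684961) = -0.378393
Step 4: correction = 0.01344234 * -0.378393 = -0.0051 V
E = -0.978 + -0.0051 = -0.9831 V

-0.9831 V


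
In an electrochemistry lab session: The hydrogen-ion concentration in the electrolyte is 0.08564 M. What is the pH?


pH = −log10[H+]
pH = −log10(0.08564) = 1.07

1.07


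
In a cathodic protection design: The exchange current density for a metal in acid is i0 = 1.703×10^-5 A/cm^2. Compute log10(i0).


i0 = 1.703×10^-5 A/cm^2
log10(i0) = -4.769

-4.769


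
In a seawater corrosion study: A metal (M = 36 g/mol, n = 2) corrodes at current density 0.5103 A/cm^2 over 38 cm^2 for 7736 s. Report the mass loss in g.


Apply Faraday's law: m = i*A*t*M / (n*F)
Total charge passed Q = i*A*t = 0.5103*38*7736 = 150011.8704 C
m = Q*M/(n*F) = 150011.8704*36/(2*96485) = 27.9858 g

27.9858 g


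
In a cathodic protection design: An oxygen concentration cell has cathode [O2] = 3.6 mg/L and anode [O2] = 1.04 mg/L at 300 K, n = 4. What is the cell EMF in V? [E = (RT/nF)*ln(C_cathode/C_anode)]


Apply the Nernst concentration-cell relation: E = (RT/nF)*ln(C_cathode/C_anode)
RT/nF = 8.314*300/(4*96485) = 0.00646266 V
ln(3.6/1.04) = 1.24171
E = 0.00646266 * 1.24171 = 0.00802 V

0.00802 V


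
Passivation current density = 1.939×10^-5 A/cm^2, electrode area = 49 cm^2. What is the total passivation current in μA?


I = i_pass * A, then convert A → μA (×10^6)
I = 1.939×10^-5 * 49 * 10^6 = 950.11 μA

950.11 μA


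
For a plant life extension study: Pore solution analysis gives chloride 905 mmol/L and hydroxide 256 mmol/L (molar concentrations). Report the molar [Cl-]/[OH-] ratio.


Threshold parameter = [Cl-] / [OH-] (molar basis; both in mmol/L, so units cancel)
Ratio = 905 / 256 = 3.54

3.54


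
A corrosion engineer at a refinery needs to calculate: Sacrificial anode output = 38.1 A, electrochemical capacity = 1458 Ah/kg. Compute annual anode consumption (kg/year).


Annual consumption = current * hours per year / capacity
Rate = 38.1 * 8760 / 1458 = 228.9 kg/year

228.9 kg/year


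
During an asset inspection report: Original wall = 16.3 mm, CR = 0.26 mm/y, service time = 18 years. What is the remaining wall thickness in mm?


Remaining wall = original − CR × time
t = 16.3 − 0.26*18 = 16.3 − 4.68 = 11.62 mm

11.62 mm


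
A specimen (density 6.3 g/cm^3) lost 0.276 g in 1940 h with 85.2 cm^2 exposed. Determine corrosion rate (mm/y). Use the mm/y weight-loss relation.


Apply the mm/y weight-loss relation: CR = 87600 * W / (D * A * T)
Numerator: 87600 * 0.276 = 24177.6
Denominator: 6.3 * 85.2 * 1940 = 1041314.4
CR = 24177.6 / 1041314.4 = 0.02322 mm/y

0.02322 mm/y


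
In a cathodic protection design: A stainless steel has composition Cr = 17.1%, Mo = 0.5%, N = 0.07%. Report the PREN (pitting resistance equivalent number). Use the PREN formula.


Apply the PREN formula: PREN = Cr + 3.3*Mo + 16*N
PREN = 17.1 + 3.3*0.5 + 16*0.07
PREN = 17.1 + 1.65 + 1.12 = 19.87

19.87


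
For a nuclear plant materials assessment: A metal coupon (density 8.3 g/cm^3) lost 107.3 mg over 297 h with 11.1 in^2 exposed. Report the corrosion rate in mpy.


Apply the mpy weight-loss relation: CR = 534 * W / (D * A * T)
Numerator: 534 * 107.3 = 57298.2
Denominator: 8.3 * 11.1 * 297 = 27362.61
CR = 57298.2 / 27362.61 = 2.094 mpy

2.094 mpy


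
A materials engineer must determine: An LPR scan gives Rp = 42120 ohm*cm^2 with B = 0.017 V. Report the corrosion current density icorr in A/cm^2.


Apply the Stern-Geary relation: icorr = B / Rp
icorr = 0.017 / 42120 = 4.036×10^-7 A/cm^2

4.036×10^-7 A/cm^2


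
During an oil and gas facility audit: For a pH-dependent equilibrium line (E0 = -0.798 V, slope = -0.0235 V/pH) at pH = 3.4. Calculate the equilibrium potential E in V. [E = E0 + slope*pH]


Apply the Pourbaix line equation: E = E0 + slope*pH
E = -0.798 + (-0.0235)*3.4 = -0.798 + (-0.0799) = -0.8779 V
Rounded to 4 decimal places: E = -0.8779 V

-0.8779 V


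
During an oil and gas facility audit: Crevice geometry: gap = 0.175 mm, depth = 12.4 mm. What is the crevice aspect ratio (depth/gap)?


Aspect ratio = depth / gap
Ratio = 12.4 / 0.175 = 70.9

70.9


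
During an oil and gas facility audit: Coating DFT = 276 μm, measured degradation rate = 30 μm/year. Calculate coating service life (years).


Service life = thickness / degradation rate
Life = 276 / 30 = 9.2 years

9.2 years


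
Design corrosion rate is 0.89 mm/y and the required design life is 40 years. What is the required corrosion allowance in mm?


Corrosion allowance = CR × design life
CA = 0.89 * 40 = 35.6 mm

35.6 mm


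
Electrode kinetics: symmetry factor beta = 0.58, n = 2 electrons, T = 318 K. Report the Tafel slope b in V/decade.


Apply the Tafel slope relation: b = 2.303*R*T/(beta*n*F)
Numerator: 2.303 * 8.314 * 318 = 6088.79
Denominator: 0.58 * 2 * 96485 = 111922.6
b = 6088.79 / 111922.6 = 0.054 V/decade

0.054 V/decade


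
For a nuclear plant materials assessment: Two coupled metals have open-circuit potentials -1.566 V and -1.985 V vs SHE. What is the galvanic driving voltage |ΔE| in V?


Driving voltage is the absolute potential difference.
|ΔE| = |-1.566 − (-1.985)| = 0.419 V

0.419 V


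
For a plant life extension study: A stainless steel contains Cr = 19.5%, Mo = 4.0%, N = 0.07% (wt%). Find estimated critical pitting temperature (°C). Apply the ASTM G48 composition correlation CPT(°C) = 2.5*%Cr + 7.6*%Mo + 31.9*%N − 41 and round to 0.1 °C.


Apply the ASTM G48 empirical CPT estimate: CPT(°C) = 2.5*%Cr + 7.6*%Mo + 31.9*%N − 41
2.5*19.5 = 48.75; 7.6*4.0 = 30.4; 31.9*0.07 = 2.233
CPT = 48.75 + 30.4 + 2.233 − 41 = 40.383 °C
Rounded to 0.1 °C: CPT ≈ 40.4 °C

40.4 °C


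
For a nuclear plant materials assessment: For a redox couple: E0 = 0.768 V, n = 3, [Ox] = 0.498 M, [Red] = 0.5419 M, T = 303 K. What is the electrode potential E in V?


Apply the Nernst equation: E = E0 + (RT/nF)*ln([Ox]/[Red])
Step 1: RT/nF = 8.314*303/(3*96485) = 0.00870305 V
Step 2: [Ox]/[Red] = 0.498/0.5419 = 0.918989
Step 3: ln(0.918989) = -0.084481
Step 4: correction = 0.00870305 * -0.084481 = -0.0007 V
E = 0.768 + -0.0007 = 0.7673 V

0.7673 V


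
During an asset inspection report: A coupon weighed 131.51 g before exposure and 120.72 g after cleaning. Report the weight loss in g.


Weight loss = initial − final
WL = 131.51 − 120.72 = 10.79 g

10.79 g


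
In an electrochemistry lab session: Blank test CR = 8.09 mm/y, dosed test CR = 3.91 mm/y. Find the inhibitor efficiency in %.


Apply the inhibitor-efficiency definition: IE = (CR_blank − CR_inh)/CR_blank × 100
IE = (8.09 − 3.91) / 8.09 × 100
IE = 4.18 / 8.09 × 100 = 51.7 %

51.7 %


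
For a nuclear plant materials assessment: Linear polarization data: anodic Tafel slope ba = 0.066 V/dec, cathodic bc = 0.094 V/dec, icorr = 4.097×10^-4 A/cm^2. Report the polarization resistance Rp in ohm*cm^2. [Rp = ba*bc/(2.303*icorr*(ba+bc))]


Apply the Stern-Geary equation: Rp = ba*bc / (2.303*icorr*(ba+bc))
ba*bc = 0.066*0.094 = 0.006204
ba+bc = 0.16; 2.303*icorr*(ba+bc) = 2.303*4.097×10^-4*0.16 = 1.5096626×10^-4
Rp = 0.006204 / 1.5096626×10^-4 = 41.1 ohm*cm^2

41.1 ohm*cm^2


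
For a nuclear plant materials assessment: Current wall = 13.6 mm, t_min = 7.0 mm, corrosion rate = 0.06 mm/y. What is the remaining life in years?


Apply the remaining-life relation: RL = (t_current − t_min) / CR
RL = (13.6 − 7.0) / 0.06 = 6.6 / 0.06 = 110.0 years

110.0 years


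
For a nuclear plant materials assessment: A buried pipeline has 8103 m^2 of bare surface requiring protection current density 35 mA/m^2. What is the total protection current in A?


I = area * current density, then convert mA → A (÷1000)
I = 8103 * 35 / 1000 = 283.61 A

283.61 A


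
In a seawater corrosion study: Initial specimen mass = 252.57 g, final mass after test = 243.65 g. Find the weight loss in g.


Weight loss = initial − final
WL = 252.57 − 243.65 = 8.92 g

8.92 g


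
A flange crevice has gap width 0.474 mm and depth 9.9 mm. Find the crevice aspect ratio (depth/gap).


Aspect ratio = depth / gap
Ratio = 9.9 / 0.474 = 20.9

20.9


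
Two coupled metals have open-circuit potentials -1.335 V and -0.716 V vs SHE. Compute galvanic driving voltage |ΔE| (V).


Driving voltage is the absolute potential difference.
|ΔE| = |-1.335 − (-0.716)| = 0.619 V

0.619 V


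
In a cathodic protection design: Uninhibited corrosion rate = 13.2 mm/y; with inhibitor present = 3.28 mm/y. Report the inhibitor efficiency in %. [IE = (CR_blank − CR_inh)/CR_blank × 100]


Apply the inhibitor-efficiency definition: IE = (CR_blank − CR_inh)/CR_blank × 100
IE = (13.2 − 3.28) / 13.2 × 100
IE = 9.92 / 13.2 × 100 = 75.2 %

75.2 %


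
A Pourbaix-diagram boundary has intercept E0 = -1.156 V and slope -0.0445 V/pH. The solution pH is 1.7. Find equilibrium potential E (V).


Apply the Pourbaix line equation: E = E0 + slope*pH
E = -1.156 + (-0.0445)*1.7 = -1.156 + (-0.07565) = -1.23165 V
Rounded to 4 decimal places: E = -1.2317 V

-1.2317 V


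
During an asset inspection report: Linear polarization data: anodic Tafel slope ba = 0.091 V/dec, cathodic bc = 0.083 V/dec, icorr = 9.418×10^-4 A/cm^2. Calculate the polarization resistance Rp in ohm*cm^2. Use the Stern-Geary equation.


Apply the Stern-Geary equation: Rp = ba*bc / (2.303*icorr*(ba+bc))
ba*bc = 0.091*0.083 = 0.007553
ba+bc = 0.174; 2.303*icorr*(ba+bc) = 2.303*9.418×10^-4*0.174 = 3.7739998×10^-4
Rp = 0.007553 / 3.7739998×10^-4 = 20.01 ohm*cm^2

20.01 ohm*cm^2


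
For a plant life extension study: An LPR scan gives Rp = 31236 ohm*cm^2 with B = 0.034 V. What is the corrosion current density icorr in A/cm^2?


Apply the Stern-Geary relation: icorr = B / Rp
icorr = 0.034 / 31236 = 1.088×10^-6 A/cm^2

1.088×10^-6 A/cm^2


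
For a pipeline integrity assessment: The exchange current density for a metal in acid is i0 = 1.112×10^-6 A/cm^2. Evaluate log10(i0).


i0 = 1.112×10^-6 A/cm^2
log10(i0) = -5.954

-5.954


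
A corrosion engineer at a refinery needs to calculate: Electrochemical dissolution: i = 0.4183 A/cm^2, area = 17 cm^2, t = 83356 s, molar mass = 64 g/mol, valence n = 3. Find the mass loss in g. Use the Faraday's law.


Apply Faraday's law: m = i*A*t*M / (n*F)
Total charge passed Q = i*A*t = 0.4183*17*83356 = 592752.8516 C
m = Q*M/(n*F) = 592752.8516*64/(3*96485) = 131.06073 g

131.06073 g


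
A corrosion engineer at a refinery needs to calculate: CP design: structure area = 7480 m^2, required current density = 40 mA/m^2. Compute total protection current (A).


I = area * current density, then convert mA → A (÷1000)
I = 7480 * 40 / 1000 = 299.2 A

299.2 A


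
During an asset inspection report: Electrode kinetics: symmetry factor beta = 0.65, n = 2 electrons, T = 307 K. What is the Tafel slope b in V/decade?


Apply the Tafel slope relation: b = 2.303*R*T/(beta*n*F)
Numerator: 2.303 * 8.314 * 307 = 5878.17
Denominator: 0.65 * 2 * 96485 = 125430.5
b = 5878.17 / 125430.5 = 0.047 V/decade

0.047 V/decade


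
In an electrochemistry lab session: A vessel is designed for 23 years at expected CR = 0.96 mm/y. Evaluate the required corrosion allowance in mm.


Corrosion allowance = CR × design life
CA = 0.96 * 23 = 22.08 mm

22.08 mm


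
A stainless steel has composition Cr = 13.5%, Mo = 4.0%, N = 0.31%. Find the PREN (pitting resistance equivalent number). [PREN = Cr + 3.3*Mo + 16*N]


Apply the PREN formula: PREN = Cr + 3.3*Mo + 16*N
PREN = 13.5 + 3.3*4.0 + 16*0.31
PREN = 13.5 + 13.2 + 4.96 = 31.66

31.66


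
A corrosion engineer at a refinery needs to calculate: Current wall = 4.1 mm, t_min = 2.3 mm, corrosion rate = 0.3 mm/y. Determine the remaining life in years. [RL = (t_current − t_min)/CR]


Apply the remaining-life relation: RL = (t_current − t_min) / CR
RL = (4.1 − 2.3) / 0.3 = 1.8 / 0.3 = 6.0 years

6.0 years


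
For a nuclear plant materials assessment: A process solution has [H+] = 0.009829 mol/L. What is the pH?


pH = −log10[H+]
pH = −log10(0.009829) = 2.01

2.01


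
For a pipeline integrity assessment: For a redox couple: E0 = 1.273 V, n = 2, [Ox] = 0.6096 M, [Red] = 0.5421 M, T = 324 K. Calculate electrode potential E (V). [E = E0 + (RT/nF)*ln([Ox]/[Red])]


Apply the Nernst equation: E = E0 + (RT/nF)*ln([Ox]/[Red])
Step 1: RT/nF = 8.314*324/(2*96485) = 0.01395935 V
Step 2: [Ox]/[Red] = 0.6096/0.5421 = 1.124516
Step 3: ln(1.124516) = 0.117353
Step 4: correction = 0.01395935 * 0.117353 = 0.0016 V
E = 1.273 + 0.0016 = 1.2746 V

1.2746 V


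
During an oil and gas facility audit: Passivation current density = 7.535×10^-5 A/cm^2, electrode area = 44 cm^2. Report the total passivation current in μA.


I = i_pass * A, then convert A → μA (×10^6)
I = 7.535×10^-5 * 44 * 10^6 = 3315.4 μA

3315.4 μA


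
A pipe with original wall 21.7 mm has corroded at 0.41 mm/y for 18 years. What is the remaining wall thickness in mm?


Remaining wall = original − CR × time
t = 21.7 − 0.41*18 = 21.7 − 7.38 = 14.32 mm

14.32 mm


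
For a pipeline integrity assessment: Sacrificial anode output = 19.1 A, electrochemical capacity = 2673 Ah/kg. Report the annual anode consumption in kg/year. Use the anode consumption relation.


Annual consumption = current * hours per year / capacity
Rate = 19.1 * 8760 / 2673 = 62.6 kg/year

62.6 kg/year


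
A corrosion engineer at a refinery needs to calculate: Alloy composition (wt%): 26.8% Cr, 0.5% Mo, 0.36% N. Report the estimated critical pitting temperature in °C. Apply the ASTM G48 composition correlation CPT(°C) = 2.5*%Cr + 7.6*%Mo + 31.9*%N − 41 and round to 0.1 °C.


Apply the ASTM G48 empirical CPT estimate: CPT(°C) = 2.5*%Cr + 7.6*%Mo + 31.9*%N − 41
2.5*26.8 = 67; 7.6*0.5 = 3.8; 31.9*0.36 = 11.484
CPT = 67 + 3.8 + 11.484 − 41 = 41.284 °C
Rounded to 0.1 °C: CPT ≈ 41.3 °C

41.3 °C


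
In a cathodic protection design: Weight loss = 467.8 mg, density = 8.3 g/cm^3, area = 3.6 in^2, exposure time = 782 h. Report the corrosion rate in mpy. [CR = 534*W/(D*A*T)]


Apply the mpy weight-loss relation: CR = 534 * W / (D * A * T)
Numerator: 534 * 467.8 = 249805.2
Denominator: 8.3 * 3.6 * 782 = 23366.16
CR = 249805.2 / 23366.16 = 10.6909 mpy

10.6909 mpy


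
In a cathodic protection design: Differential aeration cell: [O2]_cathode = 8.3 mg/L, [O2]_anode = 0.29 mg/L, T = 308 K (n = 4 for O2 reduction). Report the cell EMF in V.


Apply the Nernst concentration-cell relation: E = (RT/nF)*ln(C_cathode/C_anode)
RT/nF = 8.314*308/(4*96485) = 0.006635 V
ln(8.3/0.29) = 3.35413
E = 0.006635 * 3.35413 = 0.02225 V

0.02225 V


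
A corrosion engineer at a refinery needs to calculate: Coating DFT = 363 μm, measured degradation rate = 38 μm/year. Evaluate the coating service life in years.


Service life = thickness / degradation rate
Life = 363 / 38 = 9.6 years

9.6 years


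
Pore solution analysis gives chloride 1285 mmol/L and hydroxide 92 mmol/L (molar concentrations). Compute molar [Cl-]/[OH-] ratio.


Threshold parameter = [Cl-] / [OH-] (molar basis; both in mmol/L, so units cancel)
Ratio = 1285 / 92 = 13.97

13.97


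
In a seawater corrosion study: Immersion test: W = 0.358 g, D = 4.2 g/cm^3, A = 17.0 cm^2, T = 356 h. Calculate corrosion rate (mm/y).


Apply the mm/y weight-loss relation: CR = 87600 * W / (D * A * T)
Numerator: 87600 * 0.358 = 31360.8
Denominator: 4.2 * 17.0 * 356 = 25418.4
CR = 31360.8 / 25418.4 = 1.23378 mm/y

1.23378 mm/y


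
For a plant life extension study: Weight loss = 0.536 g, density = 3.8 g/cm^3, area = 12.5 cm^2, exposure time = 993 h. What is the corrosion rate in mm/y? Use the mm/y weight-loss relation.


Apply the mm/y weight-loss relation: CR = 87600 * W / (D * A * T)
Numerator: 87600 * 0.536 = 46953.6
Denominator: 3.8 * 12.5 * 993 = 47167.5
CR = 46953.6 / 47167.5 = 0.995465 mm/y

0.995465 mm/y


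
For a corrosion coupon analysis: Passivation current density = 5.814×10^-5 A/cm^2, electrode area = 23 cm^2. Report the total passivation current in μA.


I = i_pass * A, then convert A → μA (×10^6)
I = 5.814×10^-5 * 23 * 10^6 = 1337.22 μA

1337.22 μA


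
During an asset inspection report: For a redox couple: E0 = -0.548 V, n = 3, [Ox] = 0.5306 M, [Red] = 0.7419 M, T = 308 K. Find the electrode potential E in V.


Apply the Nernst equation: E = E0 + (RT/nF)*ln([Ox]/[Red])
Step 1: RT/nF = 8.314*308/(3*96485) = 0.00884667 V
Step 2: [Ox]/[Red] = 0.5306/0.7419 = 0.715191
Step 3: ln(0.715191) = -0.335206
Step 4: correction = 0.00884667 * -0.335206 = -0.003 V
E = -0.548 + -0.003 = -0.551 V

-0.551 V


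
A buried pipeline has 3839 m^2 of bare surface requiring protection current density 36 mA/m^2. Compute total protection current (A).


I = area * current density, then convert mA → A (÷1000)
I = 3839 * 36 / 1000 = 138.2 A

138.2 A


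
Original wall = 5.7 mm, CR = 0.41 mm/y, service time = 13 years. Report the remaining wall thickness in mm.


Remaining wall = original − CR × time
t = 5.7 − 0.41*13 = 5.7 − 5.33 = 0.37 mm

0.37 mm


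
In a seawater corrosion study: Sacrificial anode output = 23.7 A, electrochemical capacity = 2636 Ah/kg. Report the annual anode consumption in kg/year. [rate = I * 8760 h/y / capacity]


Annual consumption = current * hours per year / capacity
Rate = 23.7 * 8760 / 2636 = 78.8 kg/year

78.8 kg/year


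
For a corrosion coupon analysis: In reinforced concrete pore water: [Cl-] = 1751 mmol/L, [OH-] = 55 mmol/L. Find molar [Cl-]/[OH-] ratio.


Threshold parameter = [Cl-] / [OH-] (molar basis; both in mmol/L, so units cancel)
Ratio = 1751 / 55 = 31.84

31.84


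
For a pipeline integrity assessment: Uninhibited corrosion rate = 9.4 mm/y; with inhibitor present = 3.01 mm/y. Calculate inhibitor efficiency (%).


Apply the inhibitor-efficiency definition: IE = (CR_blank − CR_inh)/CR_blank × 100
IE = (9.4 − 3.01) / 9.4 × 100
IE = 6.39 / 9.4 × 100 = 68.0 %

68.0 %


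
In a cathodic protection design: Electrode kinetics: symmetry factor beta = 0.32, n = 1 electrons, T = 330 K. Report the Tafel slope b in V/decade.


Apply the Tafel slope relation: b = 2.303*R*T/(beta*n*F)
Numerator: 2.303 * 8.314 * 330 = 6318.56
Denominator: 0.32 * 1 * 96485 = 30875.2
b = 6318.56 / 30875.2 = 0.2046 V/decade

0.2046 V/decade


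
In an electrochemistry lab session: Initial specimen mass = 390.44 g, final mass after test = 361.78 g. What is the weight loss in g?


Weight loss = initial − final
WL = 390.44 − 361.78 = 28.66 g

28.66 g


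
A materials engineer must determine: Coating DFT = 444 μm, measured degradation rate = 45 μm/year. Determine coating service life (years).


Service life = thickness / degradation rate
Life = 444 / 45 = 9.9 years

9.9 years


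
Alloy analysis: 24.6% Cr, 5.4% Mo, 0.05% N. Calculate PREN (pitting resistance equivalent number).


Apply the PREN formula: PREN = Cr + 3.3*Mo + 16*N
PREN = 24.6 + 3.3*5.4 + 16*0.05
PREN = 24.6 + 17.82 + 0.8 = 43.22

43.22


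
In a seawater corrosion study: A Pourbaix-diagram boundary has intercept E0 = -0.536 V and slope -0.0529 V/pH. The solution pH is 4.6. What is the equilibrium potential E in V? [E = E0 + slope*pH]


Apply the Pourbaix line equation: E = E0 + slope*pH
E = -0.536 + (-0.0529)*4.6 = -0.536 + (-0.24334) = -0.77934 V
Rounded to 4 decimal places: E = -0.7793 V

-0.7793 V


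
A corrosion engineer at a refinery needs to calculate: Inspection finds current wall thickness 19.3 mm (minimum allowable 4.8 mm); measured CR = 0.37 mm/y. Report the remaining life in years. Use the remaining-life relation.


Apply the remaining-life relation: RL = (t_current − t_min) / CR
RL = (19.3 − 4.8) / 0.37 = 14.5 / 0.37 = 39.2 years

39.2 years


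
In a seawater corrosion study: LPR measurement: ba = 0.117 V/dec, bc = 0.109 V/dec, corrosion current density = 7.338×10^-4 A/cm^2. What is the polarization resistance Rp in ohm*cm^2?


Apply the Stern-Geary equation: Rp = ba*bc / (2.303*icorr*(ba+bc))
ba*bc = 0.117*0.109 = 0.012753
ba+bc = 0.226; 2.303*icorr*(ba+bc) = 2.303*7.338×10^-4*0.226 = 3.8192676×10^-4
Rp = 0.012753 / 3.8192676×10^-4 = 33.39 ohm*cm^2

33.39 ohm*cm^2


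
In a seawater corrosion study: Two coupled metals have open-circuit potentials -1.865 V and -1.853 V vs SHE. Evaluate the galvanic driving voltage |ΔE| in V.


Driving voltage is the absolute potential difference.
|ΔE| = |-1.865 − (-1.853)| = 0.012 V

0.012 V


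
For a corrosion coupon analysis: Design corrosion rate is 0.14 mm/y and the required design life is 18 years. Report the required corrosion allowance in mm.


Corrosion allowance = CR × design life
CA = 0.14 * 18 = 2.52 mm

2.52 mm


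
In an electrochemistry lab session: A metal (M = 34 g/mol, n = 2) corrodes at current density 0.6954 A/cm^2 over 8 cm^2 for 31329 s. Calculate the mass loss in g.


Apply Faraday's law: m = i*A*t*M / (n*F)
Total charge passed Q = i*A*t = 0.6954*8*31329 = 174289.4928 C
m = Q*M/(n*F) = 174289.4928*34/(2*96485) = 30.709 g

30.709 g


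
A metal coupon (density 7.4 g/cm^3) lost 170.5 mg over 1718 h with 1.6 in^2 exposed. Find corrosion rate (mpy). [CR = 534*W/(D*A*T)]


Apply the mpy weight-loss relation: CR = 534 * W / (D * A * T)
Numerator: 534 * 170.5 = 91047.0
Denominator: 7.4 * 1.6 * 1718 = 20341.12
CR = 91047.0 / 20341.12 = 4.476 mpy

4.476 mpy


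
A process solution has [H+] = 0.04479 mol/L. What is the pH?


pH = −log10[H+]
pH = −log10(0.04479) = 1.35

1.35


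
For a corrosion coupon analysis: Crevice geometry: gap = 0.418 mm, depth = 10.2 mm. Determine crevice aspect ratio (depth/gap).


Aspect ratio = depth / gap
Ratio = 10.2 / 0.418 = 24.4

24.4


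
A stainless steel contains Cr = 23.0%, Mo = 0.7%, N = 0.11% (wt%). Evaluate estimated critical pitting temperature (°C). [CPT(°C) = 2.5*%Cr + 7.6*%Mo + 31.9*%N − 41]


Apply the ASTM G48 empirical CPT estimate: CPT(°C) = 2.5*%Cr + 7.6*%Mo + 31.9*%N − 41
2.5*23.0 = 57.5; 7.6*0.7 = 5.32; 31.9*0.11 = 3.509
CPT = 57.5 + 5.32 + 3.509 − 41 = 25.329 °C
Rounded to 0.1 °C: CPT ≈ 25.3 °C

25.3 °C


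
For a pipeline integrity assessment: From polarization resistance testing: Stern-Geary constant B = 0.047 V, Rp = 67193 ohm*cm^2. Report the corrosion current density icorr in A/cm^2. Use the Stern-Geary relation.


Apply the Stern-Geary relation: icorr = B / Rp
icorr = 0.047 / 67193 = 6.995×10^-7 A/cm^2

6.995×10^-7 A/cm^2


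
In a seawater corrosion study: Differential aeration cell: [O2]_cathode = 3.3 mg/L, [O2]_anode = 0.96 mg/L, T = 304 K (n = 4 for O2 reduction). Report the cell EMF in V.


Apply the Nernst concentration-cell relation: E = (RT/nF)*ln(C_cathode/C_anode)
RT/nF = 8.314*304/(4*96485) = 0.00654883 V
ln(3.3/0.96) = 1.23474
E = 0.00654883 * 1.23474 = 0.00809 V

0.00809 V


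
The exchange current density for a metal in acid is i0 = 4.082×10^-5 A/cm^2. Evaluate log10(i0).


i0 = 4.082×10^-5 A/cm^2
log10(i0) = -4.389

-4.389


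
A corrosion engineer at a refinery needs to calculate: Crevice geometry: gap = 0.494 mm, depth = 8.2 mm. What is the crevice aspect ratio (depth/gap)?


Aspect ratio = depth / gap
Ratio = 8.2 / 0.494 = 16.6

16.6


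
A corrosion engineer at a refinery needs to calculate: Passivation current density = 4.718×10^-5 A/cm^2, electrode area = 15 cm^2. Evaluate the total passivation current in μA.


I = i_pass * A, then convert A → μA (×10^6)
I = 4.718×10^-5 * 15 * 10^6 = 707.7 μA

707.7 μA


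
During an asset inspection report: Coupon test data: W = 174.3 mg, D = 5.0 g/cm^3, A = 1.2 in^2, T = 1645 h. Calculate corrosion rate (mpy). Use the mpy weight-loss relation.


Apply the mpy weight-loss relation: CR = 534 * W / (D * A * T)
Numerator: 534 * 174.3 = 93076.2
Denominator: 5.0 * 1.2 * 1645 = 9870.0
CR = 93076.2 / 9870.0 = 9.43021 mpy

9.43021 mpy


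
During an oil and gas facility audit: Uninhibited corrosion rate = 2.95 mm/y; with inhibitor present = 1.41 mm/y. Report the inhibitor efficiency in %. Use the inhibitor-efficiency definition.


Apply the inhibitor-efficiency definition: IE = (CR_blank − CR_inh)/CR_blank × 100
IE = (2.95 − 1.41) / 2.95 × 100
IE = 1.54 / 2.95 × 100 = 52.2 %

52.2 %


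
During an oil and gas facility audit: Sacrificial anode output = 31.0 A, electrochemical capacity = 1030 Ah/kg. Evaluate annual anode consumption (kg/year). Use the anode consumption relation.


Annual consumption = current * hours per year / capacity
Rate = 31.0 * 8760 / 1030 = 263.7 kg/year

263.7 kg/year


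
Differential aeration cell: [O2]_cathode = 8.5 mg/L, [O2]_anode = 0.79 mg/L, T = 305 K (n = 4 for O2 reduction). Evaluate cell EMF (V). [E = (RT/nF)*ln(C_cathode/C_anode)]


Apply the Nernst concentration-cell relation: E = (RT/nF)*ln(C_cathode/C_anode)
RT/nF = 8.314*305/(4*96485) = 0.00657037 V
ln(8.5/0.79) = 2.37579
E = 0.00657037 * 2.37579 = 0.01561 V

0.01561 V


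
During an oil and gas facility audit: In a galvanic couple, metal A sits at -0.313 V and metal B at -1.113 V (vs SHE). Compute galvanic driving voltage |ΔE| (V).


Driving voltage is the absolute potential difference.
|ΔE| = |-0.313 − (-1.113)| = 0.8 V

0.8 V


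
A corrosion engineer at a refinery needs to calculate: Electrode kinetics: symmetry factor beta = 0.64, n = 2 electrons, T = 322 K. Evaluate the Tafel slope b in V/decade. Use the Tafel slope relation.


Apply the Tafel slope relation: b = 2.303*R*T/(beta*n*F)
Numerator: 2.303 * 8.314 * 322 = 6165.38
Denominator: 0.64 * 2 * 96485 = 123500.8
b = 6165.38 / 123500.8 = 0.0499 V/decade

0.0499 V/decade


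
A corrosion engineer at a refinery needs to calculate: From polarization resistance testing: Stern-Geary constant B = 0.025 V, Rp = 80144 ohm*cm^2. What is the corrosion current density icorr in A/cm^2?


Apply the Stern-Geary relation: icorr = B / Rp
icorr = 0.025 / 80144 = 3.119×10^-7 A/cm^2

3.119×10^-7 A/cm^2


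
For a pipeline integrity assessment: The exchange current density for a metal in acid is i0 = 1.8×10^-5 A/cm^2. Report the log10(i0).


i0 = 1.8×10^-5 A/cm^2
log10(i0) = -4.745

-4.745


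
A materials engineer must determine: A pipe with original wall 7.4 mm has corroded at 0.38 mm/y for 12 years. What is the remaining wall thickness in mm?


Remaining wall = original − CR × time
t = 7.4 − 0.38*12 = 7.4 − 4.56 = 2.84 mm

2.84 mm


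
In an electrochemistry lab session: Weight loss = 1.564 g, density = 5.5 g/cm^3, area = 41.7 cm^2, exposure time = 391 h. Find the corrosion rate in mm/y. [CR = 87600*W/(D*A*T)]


Apply the mm/y weight-loss relation: CR = 87600 * W / (D * A * T)
Numerator: 87600 * 1.564 = 137006.4
Denominator: 5.5 * 41.7 * 391 = 89675.85
CR = 137006.4 / 89675.85 = 1.5278 mm/y

1.5278 mm/y


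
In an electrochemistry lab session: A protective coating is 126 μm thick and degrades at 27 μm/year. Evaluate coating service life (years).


Service life = thickness / degradation rate
Life = 126 / 27 = 4.7 years

4.7 years
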